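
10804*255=2755020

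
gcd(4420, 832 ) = 52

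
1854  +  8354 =10208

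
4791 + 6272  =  11063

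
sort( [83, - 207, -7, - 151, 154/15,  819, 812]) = [ - 207, - 151  , - 7, 154/15 , 83,812, 819]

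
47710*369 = 17604990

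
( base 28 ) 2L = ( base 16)4d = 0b1001101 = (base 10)77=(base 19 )41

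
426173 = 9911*43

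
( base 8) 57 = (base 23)21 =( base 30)1H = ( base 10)47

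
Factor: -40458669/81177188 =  - 2^( - 2)*3^1*13486223^1 * 20294297^( - 1) 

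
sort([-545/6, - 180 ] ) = [-180  , - 545/6 ] 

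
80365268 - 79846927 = 518341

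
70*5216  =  365120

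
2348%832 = 684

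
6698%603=65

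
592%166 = 94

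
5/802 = 5/802 = 0.01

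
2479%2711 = 2479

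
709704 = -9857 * ( - 72 ) 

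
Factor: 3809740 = 2^2*5^1*11^1*17317^1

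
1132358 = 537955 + 594403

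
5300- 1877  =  3423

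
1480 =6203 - 4723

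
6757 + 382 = 7139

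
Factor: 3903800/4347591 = 2^3*3^(- 1 ) * 5^2*127^( - 1)* 131^1*149^1 * 11411^(  -  1)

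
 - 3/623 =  - 3/623 = - 0.00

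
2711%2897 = 2711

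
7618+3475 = 11093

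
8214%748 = 734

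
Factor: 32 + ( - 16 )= 2^4 = 16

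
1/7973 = 1/7973= 0.00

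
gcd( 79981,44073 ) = 1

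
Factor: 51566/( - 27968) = -59/32 = -  2^(-5) * 59^1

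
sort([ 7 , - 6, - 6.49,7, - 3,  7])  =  [ - 6.49 , - 6, - 3,7,7,7 ] 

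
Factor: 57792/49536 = 7/6 =2^( - 1) * 3^(  -  1 ) * 7^1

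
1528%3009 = 1528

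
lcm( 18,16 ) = 144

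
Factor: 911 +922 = 3^1*13^1*47^1 = 1833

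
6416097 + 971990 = 7388087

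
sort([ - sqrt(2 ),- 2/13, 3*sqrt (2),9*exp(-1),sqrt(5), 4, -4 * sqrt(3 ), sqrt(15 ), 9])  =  [-4*sqrt(3), - sqrt(2), - 2/13, sqrt (5),9*exp(-1), sqrt( 15),4, 3*sqrt ( 2),  9] 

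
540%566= 540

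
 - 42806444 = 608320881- 651127325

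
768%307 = 154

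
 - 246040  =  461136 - 707176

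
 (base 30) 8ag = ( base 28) 9gc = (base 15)2361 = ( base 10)7516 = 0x1d5c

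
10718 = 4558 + 6160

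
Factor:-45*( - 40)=1800 = 2^3*3^2*5^2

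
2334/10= 233+2/5 = 233.40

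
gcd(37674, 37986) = 78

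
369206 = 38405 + 330801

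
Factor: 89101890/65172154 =3^3*5^1*227^ ( - 1)*331^1*997^1 *143551^ ( - 1)= 44550945/32586077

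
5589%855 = 459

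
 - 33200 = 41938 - 75138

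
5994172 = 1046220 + 4947952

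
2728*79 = 215512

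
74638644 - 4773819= 69864825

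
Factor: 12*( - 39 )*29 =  -13572= - 2^2*3^2*13^1*29^1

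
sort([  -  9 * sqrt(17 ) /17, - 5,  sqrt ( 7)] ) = [ - 5, - 9*sqrt( 17) /17 , sqrt( 7)]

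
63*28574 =1800162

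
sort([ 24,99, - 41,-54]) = [-54,  -  41, 24, 99]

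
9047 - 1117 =7930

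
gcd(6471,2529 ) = 9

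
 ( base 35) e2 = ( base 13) 2BB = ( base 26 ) io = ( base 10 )492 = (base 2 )111101100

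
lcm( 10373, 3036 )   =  124476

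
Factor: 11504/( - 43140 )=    - 2^2*3^( - 1 )*5^( -1 ) = - 4/15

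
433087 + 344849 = 777936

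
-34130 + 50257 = 16127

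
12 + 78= 90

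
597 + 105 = 702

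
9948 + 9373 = 19321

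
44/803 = 4/73 = 0.05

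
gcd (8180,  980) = 20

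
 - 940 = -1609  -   - 669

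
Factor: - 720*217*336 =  - 52496640 = - 2^8*3^3*5^1*7^2*31^1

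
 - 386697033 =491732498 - 878429531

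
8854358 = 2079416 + 6774942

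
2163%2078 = 85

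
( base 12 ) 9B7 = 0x59b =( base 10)1435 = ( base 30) 1HP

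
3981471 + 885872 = 4867343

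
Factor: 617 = 617^1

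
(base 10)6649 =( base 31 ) 6sf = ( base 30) 7bj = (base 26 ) 9LJ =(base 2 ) 1100111111001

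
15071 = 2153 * 7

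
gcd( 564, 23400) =12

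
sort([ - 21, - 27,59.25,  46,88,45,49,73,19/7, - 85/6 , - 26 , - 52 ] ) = [ - 52, - 27, - 26, - 21, - 85/6, 19/7,45, 46,49,59.25, 73, 88 ]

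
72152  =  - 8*( - 9019 ) 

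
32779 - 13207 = 19572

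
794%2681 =794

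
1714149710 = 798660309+915489401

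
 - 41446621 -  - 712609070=671162449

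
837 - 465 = 372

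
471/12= 157/4 = 39.25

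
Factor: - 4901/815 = - 5^(  -  1)*13^2 * 29^1*163^( - 1)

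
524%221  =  82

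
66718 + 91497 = 158215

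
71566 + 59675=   131241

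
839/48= 17 + 23/48 = 17.48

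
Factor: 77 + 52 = 129 =3^1*43^1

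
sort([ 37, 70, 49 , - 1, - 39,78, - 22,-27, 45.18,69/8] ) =[-39, - 27, - 22, - 1, 69/8,37,45.18, 49, 70 , 78] 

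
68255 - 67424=831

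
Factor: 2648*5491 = 2^3*17^2 * 19^1*331^1 = 14540168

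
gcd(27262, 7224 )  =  86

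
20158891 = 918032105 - 897873214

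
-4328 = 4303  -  8631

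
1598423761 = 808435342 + 789988419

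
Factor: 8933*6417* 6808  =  2^3*3^2* 23^2*31^1*37^1*8933^1 =390255399288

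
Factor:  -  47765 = -5^1*41^1*233^1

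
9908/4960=1 +1237/1240 = 2.00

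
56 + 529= 585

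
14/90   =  7/45 = 0.16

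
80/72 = 1 + 1/9 = 1.11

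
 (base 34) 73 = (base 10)241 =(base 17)E3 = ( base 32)7H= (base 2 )11110001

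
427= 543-116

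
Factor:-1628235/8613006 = - 2^( - 1 )*3^2*5^1*7^1*1723^1*1435501^( - 1 )  =  - 542745/2871002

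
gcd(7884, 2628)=2628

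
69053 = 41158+27895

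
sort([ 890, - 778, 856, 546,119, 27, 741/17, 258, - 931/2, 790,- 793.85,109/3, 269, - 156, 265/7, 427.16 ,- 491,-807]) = [-807, - 793.85, - 778 , - 491,-931/2, - 156,27, 109/3, 265/7,741/17,  119, 258,  269, 427.16,546, 790, 856,  890 ] 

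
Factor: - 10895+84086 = 3^1*31^1*787^1 = 73191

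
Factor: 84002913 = 3^5*37^1*9343^1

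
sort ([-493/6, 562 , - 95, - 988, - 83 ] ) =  [ - 988, - 95, - 83,-493/6, 562 ] 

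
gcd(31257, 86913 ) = 9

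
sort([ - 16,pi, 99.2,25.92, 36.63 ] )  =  [ - 16,pi, 25.92, 36.63, 99.2] 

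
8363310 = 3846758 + 4516552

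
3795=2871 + 924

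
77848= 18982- - 58866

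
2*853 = 1706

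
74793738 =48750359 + 26043379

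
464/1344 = 29/84=0.35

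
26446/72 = 13223/36 = 367.31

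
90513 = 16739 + 73774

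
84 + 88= 172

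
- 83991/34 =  -2471+23/34=- 2470.32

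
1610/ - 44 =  - 805/22=- 36.59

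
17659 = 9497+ 8162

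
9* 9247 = 83223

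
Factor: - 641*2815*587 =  - 5^1*563^1*587^1*641^1 = - 1059191605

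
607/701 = 607/701 = 0.87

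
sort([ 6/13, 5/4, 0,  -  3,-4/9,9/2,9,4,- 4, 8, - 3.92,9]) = [-4,  -  3.92, - 3,-4/9, 0, 6/13,5/4,4,9/2,8,9 , 9 ] 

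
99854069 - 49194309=50659760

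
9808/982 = 4904/491  =  9.99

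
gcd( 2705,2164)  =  541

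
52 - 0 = 52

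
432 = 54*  8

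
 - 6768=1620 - 8388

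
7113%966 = 351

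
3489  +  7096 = 10585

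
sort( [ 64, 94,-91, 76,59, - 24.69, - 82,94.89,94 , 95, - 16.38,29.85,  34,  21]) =[-91, - 82 ,-24.69 , - 16.38,21,29.85,34, 59,64 , 76,94 , 94,94.89, 95]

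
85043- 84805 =238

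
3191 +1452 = 4643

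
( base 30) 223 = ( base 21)44F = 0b11101000111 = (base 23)3c0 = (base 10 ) 1863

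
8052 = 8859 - 807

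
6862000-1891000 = 4971000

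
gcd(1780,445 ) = 445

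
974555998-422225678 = 552330320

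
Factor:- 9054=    - 2^1 * 3^2*503^1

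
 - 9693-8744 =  - 18437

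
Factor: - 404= - 2^2 * 101^1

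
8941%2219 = 65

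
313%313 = 0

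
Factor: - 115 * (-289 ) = 33235 = 5^1 *17^2*23^1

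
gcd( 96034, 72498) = 2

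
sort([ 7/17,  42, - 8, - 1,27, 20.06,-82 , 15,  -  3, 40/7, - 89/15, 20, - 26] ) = [ -82,-26  ,  -  8, - 89/15, - 3,-1,7/17, 40/7, 15,20, 20.06,  27, 42]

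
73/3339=73/3339  =  0.02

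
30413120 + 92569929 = 122983049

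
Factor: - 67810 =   -  2^1*5^1  *  6781^1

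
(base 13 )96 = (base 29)47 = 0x7b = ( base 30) 43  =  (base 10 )123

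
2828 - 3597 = -769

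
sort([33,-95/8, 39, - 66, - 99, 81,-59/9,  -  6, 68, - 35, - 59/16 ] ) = [-99, - 66,- 35, -95/8, - 59/9,-6, - 59/16, 33,39, 68, 81]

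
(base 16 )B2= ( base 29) 64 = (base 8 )262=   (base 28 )6a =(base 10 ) 178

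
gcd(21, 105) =21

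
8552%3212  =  2128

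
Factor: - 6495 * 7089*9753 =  - 449057915415 = - 3^3*5^1*17^1*139^1*433^1*3251^1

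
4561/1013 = 4 +509/1013= 4.50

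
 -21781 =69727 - 91508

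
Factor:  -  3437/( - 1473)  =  3^( - 1)*7^1  =  7/3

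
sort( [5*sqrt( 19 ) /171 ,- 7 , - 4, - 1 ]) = [  -  7, - 4,-1,  5  *sqrt( 19 )/171 ] 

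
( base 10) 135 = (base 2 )10000111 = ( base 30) 4f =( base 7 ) 252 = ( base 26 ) 55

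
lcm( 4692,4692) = 4692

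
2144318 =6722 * 319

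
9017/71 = 127 = 127.00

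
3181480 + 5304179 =8485659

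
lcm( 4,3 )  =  12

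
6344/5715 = 1+629/5715 = 1.11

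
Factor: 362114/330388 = 331/302 = 2^( - 1 )*151^ (  -  1 )*331^1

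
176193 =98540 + 77653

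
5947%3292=2655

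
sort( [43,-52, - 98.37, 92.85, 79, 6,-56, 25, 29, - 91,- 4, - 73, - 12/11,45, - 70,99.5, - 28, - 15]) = [ - 98.37,-91, - 73,  -  70, - 56 , - 52, - 28,- 15, - 4, - 12/11, 6, 25, 29, 43, 45,79, 92.85, 99.5 ]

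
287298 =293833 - 6535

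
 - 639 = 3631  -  4270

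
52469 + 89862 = 142331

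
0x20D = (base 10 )525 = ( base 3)201110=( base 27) jc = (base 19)18c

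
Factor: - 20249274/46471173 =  - 6749758/15490391 =- 2^1*7^( - 1) * 59^( - 1) *37507^( - 1 )*3374879^1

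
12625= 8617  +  4008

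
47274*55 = 2600070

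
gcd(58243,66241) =1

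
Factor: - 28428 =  - 2^2*3^1*23^1 * 103^1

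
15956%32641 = 15956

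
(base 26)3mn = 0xA3F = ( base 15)B9D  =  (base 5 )40443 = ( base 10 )2623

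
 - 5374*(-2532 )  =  13606968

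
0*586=0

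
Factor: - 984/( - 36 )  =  2^1*3^( - 1)*41^1= 82/3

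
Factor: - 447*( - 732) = 327204= 2^2*3^2*61^1*149^1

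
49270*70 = 3448900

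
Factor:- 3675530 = - 2^1*5^1*199^1*1847^1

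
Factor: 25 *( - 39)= - 975 = - 3^1 * 5^2*13^1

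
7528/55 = 7528/55 = 136.87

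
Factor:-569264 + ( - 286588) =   -  855852 = - 2^2*3^1*73^1 * 977^1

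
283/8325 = 283/8325 =0.03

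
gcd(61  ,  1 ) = 1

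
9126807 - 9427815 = -301008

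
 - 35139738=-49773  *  706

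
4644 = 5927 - 1283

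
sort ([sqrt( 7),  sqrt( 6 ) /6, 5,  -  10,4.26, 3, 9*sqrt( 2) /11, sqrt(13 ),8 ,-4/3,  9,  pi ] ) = [-10,  -  4/3,sqrt( 6 ) /6,9*sqrt( 2) /11,sqrt( 7 ),3,pi,sqrt(13),4.26,  5,8,9 ] 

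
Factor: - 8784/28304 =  - 3^2*29^( - 1) =-9/29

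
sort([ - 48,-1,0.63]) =[ - 48, - 1, 0.63]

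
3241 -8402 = -5161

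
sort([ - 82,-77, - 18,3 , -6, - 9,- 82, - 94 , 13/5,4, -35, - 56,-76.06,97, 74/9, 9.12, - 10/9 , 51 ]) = [ - 94, - 82, - 82, - 77,-76.06,-56, - 35, - 18, - 9, - 6,  -  10/9 , 13/5,  3,4  ,  74/9,9.12, 51,97 ]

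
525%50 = 25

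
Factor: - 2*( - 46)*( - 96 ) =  - 8832= - 2^7*3^1*23^1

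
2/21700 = 1/10850 = 0.00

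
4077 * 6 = 24462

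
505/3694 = 505/3694= 0.14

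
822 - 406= 416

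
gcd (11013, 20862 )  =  3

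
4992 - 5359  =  -367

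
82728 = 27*3064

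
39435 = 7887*5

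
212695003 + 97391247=310086250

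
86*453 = 38958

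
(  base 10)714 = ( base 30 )NO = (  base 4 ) 23022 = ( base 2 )1011001010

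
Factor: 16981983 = 3^2*1886887^1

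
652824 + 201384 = 854208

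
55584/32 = 1737 =1737.00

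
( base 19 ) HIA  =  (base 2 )1100101011001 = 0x1959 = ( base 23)C63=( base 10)6489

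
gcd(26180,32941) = 1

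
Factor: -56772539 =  -56772539^1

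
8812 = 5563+3249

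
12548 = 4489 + 8059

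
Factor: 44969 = 193^1*233^1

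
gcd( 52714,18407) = 1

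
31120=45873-14753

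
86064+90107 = 176171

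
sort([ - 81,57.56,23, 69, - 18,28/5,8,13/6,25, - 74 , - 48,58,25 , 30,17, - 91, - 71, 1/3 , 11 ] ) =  [  -  91, - 81,  -  74,-71, - 48, - 18,1/3,13/6, 28/5,8, 11,17,23 , 25, 25,30,57.56,58  ,  69 ]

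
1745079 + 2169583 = 3914662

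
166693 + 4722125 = 4888818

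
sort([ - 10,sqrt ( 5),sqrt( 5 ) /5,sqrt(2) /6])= [ - 10,  sqrt(2) /6,  sqrt( 5)/5,sqrt(5)]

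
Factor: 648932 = 2^2*53^1*3061^1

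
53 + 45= 98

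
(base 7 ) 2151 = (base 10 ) 771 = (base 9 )1046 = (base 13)474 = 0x303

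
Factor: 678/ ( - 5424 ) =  - 1/8 = -2^( - 3)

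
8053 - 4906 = 3147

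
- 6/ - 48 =1/8=   0.12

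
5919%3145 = 2774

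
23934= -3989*( - 6 )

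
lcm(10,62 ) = 310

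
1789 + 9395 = 11184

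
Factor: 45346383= 3^2*337^1*14951^1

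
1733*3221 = 5581993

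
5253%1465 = 858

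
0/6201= 0 = 0.00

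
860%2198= 860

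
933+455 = 1388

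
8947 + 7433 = 16380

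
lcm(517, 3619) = 3619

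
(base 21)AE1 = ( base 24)841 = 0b1001001100001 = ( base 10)4705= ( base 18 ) e97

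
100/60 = 1 +2/3 =1.67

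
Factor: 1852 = 2^2 * 463^1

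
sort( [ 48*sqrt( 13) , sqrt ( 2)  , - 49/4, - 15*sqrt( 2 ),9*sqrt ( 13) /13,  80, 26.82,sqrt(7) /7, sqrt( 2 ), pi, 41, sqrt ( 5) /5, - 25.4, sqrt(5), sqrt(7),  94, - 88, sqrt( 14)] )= [ - 88, -25.4, - 15*sqrt( 2), - 49/4, sqrt( 7) /7, sqrt( 5 )/5, sqrt( 2), sqrt( 2), sqrt( 5 ), 9*sqrt ( 13 ) /13,sqrt(7), pi,  sqrt(14 ),  26.82, 41, 80,94, 48*sqrt( 13) ] 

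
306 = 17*18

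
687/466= 1 + 221/466 = 1.47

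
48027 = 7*6861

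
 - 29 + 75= 46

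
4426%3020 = 1406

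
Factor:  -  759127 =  - 73^1*10399^1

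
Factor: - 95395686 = -2^1*3^1*15899281^1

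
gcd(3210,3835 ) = 5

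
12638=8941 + 3697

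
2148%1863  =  285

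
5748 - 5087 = 661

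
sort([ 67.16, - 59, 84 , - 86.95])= [ - 86.95, - 59, 67.16, 84]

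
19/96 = 19/96 =0.20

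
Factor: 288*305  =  2^5*3^2 * 5^1*61^1 = 87840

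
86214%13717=3912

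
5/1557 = 5/1557 =0.00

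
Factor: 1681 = 41^2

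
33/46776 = 11/15592=0.00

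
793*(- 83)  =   - 65819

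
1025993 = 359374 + 666619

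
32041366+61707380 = 93748746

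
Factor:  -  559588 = -2^2*19^1*37^1 * 199^1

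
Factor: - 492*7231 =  - 3557652 = - 2^2*3^1 * 7^1* 41^1 * 1033^1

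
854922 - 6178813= - 5323891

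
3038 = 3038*1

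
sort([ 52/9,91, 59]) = [52/9,59,91 ] 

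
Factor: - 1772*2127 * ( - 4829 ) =2^2*3^1*11^1*439^1*443^1*709^1 = 18200713476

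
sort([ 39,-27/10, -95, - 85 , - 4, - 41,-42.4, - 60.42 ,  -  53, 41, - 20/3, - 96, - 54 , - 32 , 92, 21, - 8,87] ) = [ - 96, - 95, - 85, - 60.42,- 54,-53,-42.4, - 41, - 32, - 8, - 20/3, - 4, - 27/10, 21, 39 , 41,  87, 92]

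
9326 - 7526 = 1800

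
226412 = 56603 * 4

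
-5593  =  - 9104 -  - 3511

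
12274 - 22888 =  -10614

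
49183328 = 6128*8026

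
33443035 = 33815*989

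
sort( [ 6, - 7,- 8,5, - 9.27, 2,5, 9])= [ -9.27, - 8,-7 , 2,5, 5,6,9 ] 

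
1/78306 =1/78306 =0.00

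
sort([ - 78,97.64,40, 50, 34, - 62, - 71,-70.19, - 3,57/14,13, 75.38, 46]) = [ - 78, - 71, - 70.19, - 62, - 3, 57/14,13,34, 40, 46,50, 75.38,97.64 ]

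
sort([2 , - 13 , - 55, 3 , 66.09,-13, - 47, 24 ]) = [- 55, - 47,  -  13, - 13, 2, 3, 24,66.09]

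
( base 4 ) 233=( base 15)32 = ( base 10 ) 47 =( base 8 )57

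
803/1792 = 803/1792 = 0.45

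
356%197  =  159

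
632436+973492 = 1605928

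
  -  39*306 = -11934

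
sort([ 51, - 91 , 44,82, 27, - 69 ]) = [ - 91, - 69,  27,44,51,82 ] 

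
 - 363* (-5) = 1815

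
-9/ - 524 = 9/524 = 0.02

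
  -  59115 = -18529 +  - 40586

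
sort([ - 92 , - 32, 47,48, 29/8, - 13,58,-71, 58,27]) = [  -  92, -71, - 32,  -  13,29/8, 27,47,  48,58 , 58 ]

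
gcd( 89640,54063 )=9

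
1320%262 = 10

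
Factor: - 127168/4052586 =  - 2^5 * 3^( - 1 ) * 19^( - 2 )*1871^( - 1 )*1987^1 = -63584/2026293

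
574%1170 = 574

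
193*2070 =399510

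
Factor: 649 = 11^1*  59^1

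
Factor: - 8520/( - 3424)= 2^( - 2 )*3^1*5^1 * 71^1*107^( - 1) = 1065/428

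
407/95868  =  407/95868 = 0.00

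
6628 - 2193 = 4435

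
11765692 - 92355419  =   - 80589727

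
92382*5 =461910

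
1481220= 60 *24687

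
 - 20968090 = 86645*(-242)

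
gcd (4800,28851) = 3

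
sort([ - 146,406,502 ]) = [ - 146, 406, 502 ] 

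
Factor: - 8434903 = -8434903^1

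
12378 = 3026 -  - 9352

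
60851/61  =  997 + 34/61 =997.56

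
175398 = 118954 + 56444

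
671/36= 671/36 = 18.64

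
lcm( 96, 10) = 480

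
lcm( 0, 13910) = 0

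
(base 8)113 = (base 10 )75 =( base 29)2h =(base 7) 135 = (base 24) 33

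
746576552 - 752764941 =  - 6188389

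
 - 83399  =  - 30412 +-52987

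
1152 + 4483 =5635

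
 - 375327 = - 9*41703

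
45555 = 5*9111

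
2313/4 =578 + 1/4 = 578.25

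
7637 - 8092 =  - 455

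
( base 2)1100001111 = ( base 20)1j3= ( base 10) 783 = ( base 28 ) RR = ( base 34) n1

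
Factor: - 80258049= - 3^2* 1409^1*6329^1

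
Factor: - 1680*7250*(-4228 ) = 51497040000 = 2^7*3^1*5^4*7^2*29^1*151^1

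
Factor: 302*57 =2^1  *3^1* 19^1 * 151^1 = 17214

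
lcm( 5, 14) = 70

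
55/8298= 55/8298 = 0.01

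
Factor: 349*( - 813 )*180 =  -  51072660 = -2^2 * 3^3*5^1*271^1*349^1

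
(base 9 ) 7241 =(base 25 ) 8C2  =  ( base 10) 5302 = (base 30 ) 5qm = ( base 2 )1010010110110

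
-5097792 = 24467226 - 29565018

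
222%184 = 38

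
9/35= 9/35 = 0.26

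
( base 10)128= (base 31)44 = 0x80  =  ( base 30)48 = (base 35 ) 3n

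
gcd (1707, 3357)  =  3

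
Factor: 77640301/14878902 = 2^(  -  1 )  *  3^(-1 )*53^( - 1 )*71^( - 1 )*659^ ( - 1)*77640301^1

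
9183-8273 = 910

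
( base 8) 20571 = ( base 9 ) 12671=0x2179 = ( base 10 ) 8569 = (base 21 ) j91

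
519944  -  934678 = -414734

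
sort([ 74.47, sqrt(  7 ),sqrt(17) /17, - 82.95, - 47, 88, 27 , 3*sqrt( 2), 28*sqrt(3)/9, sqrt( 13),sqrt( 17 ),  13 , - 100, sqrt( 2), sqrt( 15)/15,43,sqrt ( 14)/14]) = [ - 100, -82.95, - 47, sqrt(17)/17,sqrt(15 )/15, sqrt( 14)/14, sqrt(2),sqrt( 7 ),sqrt ( 13),sqrt(17 ),3*sqrt(2),28 *sqrt( 3)/9,13, 27, 43,74.47, 88]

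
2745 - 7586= -4841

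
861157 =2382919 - 1521762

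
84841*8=678728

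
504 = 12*42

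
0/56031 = 0 = 0.00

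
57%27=3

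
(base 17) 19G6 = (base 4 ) 1321300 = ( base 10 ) 7792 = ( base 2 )1111001110000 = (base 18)160G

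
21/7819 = 3/1117 =0.00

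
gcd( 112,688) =16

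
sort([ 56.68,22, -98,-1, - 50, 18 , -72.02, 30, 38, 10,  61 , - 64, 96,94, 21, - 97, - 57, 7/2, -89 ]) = [ - 98, - 97, - 89 , - 72.02, - 64, - 57,-50, - 1,7/2, 10, 18, 21, 22, 30,38, 56.68, 61,94, 96] 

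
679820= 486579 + 193241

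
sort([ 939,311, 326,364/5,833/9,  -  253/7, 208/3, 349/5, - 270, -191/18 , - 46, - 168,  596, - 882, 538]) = [ - 882 , - 270,-168, - 46, - 253/7, - 191/18, 208/3, 349/5,364/5, 833/9, 311, 326, 538, 596,939 ] 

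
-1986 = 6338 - 8324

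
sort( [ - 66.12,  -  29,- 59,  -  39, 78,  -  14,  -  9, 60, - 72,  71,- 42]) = [  -  72,-66.12, - 59, - 42,  -  39, - 29,  -  14, - 9,60,  71,78]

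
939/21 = 313/7 = 44.71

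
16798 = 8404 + 8394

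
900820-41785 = 859035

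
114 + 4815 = 4929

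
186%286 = 186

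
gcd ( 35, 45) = 5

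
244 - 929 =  - 685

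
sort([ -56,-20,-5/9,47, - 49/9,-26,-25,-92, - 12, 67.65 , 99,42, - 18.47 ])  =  [-92,-56, - 26, - 25,-20, - 18.47, - 12, - 49/9,-5/9,42,47,67.65,99] 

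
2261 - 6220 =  - 3959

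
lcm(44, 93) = 4092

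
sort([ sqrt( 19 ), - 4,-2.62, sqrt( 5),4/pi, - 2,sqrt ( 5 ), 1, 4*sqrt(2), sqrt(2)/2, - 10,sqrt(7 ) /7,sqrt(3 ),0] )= [ - 10, - 4, - 2.62, - 2,0,sqrt( 7)/7, sqrt(2 ) /2, 1,  4/pi,sqrt( 3 ), sqrt(5 ),sqrt(5 ) , sqrt( 19),4*sqrt( 2 ) ]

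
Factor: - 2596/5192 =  - 2^(- 1) = -  1/2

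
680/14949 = 680/14949 = 0.05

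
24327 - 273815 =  - 249488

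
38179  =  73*523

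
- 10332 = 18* (  -  574 ) 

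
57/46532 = 57/46532=   0.00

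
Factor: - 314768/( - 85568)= 2^( - 2)*7^( - 1 )*103^1 = 103/28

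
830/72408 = 415/36204 = 0.01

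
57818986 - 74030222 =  - 16211236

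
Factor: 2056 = 2^3*257^1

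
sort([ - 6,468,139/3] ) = [-6 , 139/3, 468 ]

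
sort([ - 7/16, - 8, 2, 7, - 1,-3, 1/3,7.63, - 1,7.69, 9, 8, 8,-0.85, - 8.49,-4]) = [-8.49, - 8, - 4, - 3,- 1, - 1, - 0.85,- 7/16, 1/3, 2,  7,  7.63, 7.69 , 8,8, 9]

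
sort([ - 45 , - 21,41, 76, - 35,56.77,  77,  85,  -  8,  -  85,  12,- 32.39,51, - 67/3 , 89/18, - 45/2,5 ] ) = [ - 85, - 45, - 35, - 32.39,- 45/2,- 67/3,-21, - 8 , 89/18,5,12, 41,51, 56.77 , 76,77,  85 ]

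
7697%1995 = 1712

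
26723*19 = 507737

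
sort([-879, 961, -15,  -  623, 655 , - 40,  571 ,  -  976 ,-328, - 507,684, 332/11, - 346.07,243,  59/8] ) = [ - 976, - 879,-623, - 507,- 346.07, - 328,- 40, -15,59/8,332/11, 243, 571,  655,684,961]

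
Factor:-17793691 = -17793691^1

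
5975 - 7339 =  - 1364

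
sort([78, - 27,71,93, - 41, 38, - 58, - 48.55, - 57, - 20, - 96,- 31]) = [-96, - 58,-57, - 48.55, - 41 , - 31 , - 27, - 20,38, 71,  78,93]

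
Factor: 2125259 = 2125259^1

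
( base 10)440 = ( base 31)E6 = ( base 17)18F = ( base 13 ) 27b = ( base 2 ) 110111000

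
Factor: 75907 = 13^1* 5839^1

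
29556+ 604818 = 634374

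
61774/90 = 686 + 17/45 = 686.38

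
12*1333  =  15996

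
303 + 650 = 953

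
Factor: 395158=2^1*41^1 * 61^1 * 79^1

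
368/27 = 368/27 = 13.63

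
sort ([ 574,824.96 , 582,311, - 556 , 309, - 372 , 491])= [ - 556, - 372, 309,311, 491, 574, 582, 824.96] 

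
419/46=419/46  =  9.11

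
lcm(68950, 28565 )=1999550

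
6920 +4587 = 11507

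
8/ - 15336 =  - 1 + 1916/1917= - 0.00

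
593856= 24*24744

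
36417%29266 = 7151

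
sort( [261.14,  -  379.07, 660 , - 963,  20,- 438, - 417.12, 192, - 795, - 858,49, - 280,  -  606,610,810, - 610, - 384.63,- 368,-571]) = [ - 963, - 858,-795, - 610, - 606, - 571, - 438, - 417.12, - 384.63, - 379.07, - 368, - 280, 20,49, 192, 261.14,610,660, 810]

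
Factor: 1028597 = 1028597^1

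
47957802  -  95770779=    - 47812977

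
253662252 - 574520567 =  - 320858315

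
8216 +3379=11595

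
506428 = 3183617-2677189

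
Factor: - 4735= -5^1*947^1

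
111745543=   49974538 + 61771005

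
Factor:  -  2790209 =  - 2790209^1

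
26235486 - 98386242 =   -  72150756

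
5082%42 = 0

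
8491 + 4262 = 12753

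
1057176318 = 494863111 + 562313207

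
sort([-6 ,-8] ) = [ -8, - 6]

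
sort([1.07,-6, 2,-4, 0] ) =[ - 6,-4, 0,  1.07, 2 ]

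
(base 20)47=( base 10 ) 87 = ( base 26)39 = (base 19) 4B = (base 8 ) 127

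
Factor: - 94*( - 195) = 2^1*3^1 * 5^1*13^1*47^1= 18330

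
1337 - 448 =889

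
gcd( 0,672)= 672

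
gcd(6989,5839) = 1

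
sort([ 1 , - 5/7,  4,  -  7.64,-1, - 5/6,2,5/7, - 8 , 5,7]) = [ - 8 , - 7.64, - 1, -5/6, -5/7,5/7, 1, 2,4, 5 , 7]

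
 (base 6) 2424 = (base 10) 592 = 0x250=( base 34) HE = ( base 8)1120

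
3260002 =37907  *86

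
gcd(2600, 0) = 2600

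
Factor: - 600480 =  - 2^5*3^3* 5^1*139^1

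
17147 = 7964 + 9183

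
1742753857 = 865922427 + 876831430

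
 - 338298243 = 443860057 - 782158300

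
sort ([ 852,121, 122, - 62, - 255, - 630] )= [ - 630, - 255, - 62,121,122,852 ] 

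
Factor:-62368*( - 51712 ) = 3225174016= 2^14*101^1*1949^1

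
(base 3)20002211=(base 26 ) 6f4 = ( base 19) C64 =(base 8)10542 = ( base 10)4450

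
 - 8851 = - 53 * 167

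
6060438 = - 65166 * (  -  93 ) 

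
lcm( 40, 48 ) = 240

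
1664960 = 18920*88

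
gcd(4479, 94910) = 1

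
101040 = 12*8420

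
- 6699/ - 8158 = 6699/8158  =  0.82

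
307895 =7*43985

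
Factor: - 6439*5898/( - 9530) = 18988611/4765 = 3^1*5^(-1 )*47^1*137^1 *953^ ( - 1)*983^1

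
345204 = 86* 4014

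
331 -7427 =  - 7096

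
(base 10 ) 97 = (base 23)45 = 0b1100001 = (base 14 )6d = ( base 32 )31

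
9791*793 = 7764263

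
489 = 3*163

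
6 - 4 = 2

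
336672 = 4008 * 84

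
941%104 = 5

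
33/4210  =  33/4210 = 0.01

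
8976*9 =80784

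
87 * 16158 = 1405746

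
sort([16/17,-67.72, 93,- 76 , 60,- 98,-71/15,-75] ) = [-98, - 76, - 75, - 67.72,-71/15, 16/17, 60,  93 ] 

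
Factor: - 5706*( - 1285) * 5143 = 37709556030 = 2^1*3^2*5^1*37^1*139^1*257^1 *317^1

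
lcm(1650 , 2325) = 51150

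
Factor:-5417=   -  5417^1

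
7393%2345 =358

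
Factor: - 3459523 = -83^1*41681^1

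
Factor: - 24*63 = -2^3*3^3*7^1 = - 1512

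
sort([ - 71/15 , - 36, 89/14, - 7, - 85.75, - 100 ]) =[ - 100 , - 85.75,  -  36, - 7, - 71/15,89/14] 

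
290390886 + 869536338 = 1159927224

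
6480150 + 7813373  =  14293523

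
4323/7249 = 393/659 = 0.60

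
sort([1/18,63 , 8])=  [1/18,  8,63]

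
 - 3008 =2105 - 5113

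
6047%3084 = 2963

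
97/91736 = 97/91736= 0.00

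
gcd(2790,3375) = 45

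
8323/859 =8323/859= 9.69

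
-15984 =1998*(- 8) 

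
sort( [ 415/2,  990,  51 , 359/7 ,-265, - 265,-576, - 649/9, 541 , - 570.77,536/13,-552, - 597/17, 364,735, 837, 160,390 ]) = [ - 576, - 570.77,-552, - 265,  -  265 ,  -  649/9, - 597/17, 536/13, 51, 359/7, 160,415/2,  364, 390,  541, 735,  837, 990] 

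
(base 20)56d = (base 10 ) 2133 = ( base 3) 2221000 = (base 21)4hc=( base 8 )4125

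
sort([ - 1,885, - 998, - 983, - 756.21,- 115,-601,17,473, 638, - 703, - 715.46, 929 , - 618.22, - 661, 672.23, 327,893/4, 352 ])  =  [-998, -983, - 756.21, - 715.46,- 703, - 661, - 618.22, - 601, - 115, - 1, 17,  893/4, 327,352, 473, 638,672.23,885, 929]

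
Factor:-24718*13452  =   - 2^3  *  3^1*17^1*19^1*59^1*727^1 = -  332506536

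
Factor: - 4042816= - 2^6*181^1*349^1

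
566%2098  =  566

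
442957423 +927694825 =1370652248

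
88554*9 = 796986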